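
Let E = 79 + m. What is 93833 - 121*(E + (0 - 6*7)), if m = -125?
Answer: 104481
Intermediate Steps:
E = -46 (E = 79 - 125 = -46)
93833 - 121*(E + (0 - 6*7)) = 93833 - 121*(-46 + (0 - 6*7)) = 93833 - 121*(-46 + (0 - 42)) = 93833 - 121*(-46 - 42) = 93833 - 121*(-88) = 93833 + 10648 = 104481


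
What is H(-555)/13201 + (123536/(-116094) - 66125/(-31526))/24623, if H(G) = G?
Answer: -2271204146494093/54075900658578546 ≈ -0.042000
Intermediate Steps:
H(-555)/13201 + (123536/(-116094) - 66125/(-31526))/24623 = -555/13201 + (123536/(-116094) - 66125/(-31526))/24623 = -555*1/13201 + (123536*(-1/116094) - 66125*(-1/31526))*(1/24623) = -555/13201 + (-61768/58047 + 66125/31526)*(1/24623) = -555/13201 + (171914537/166362702)*(1/24623) = -555/13201 + 171914537/4096348811346 = -2271204146494093/54075900658578546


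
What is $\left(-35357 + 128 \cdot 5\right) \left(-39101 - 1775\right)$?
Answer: $1419092092$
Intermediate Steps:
$\left(-35357 + 128 \cdot 5\right) \left(-39101 - 1775\right) = \left(-35357 + 640\right) \left(-40876\right) = \left(-34717\right) \left(-40876\right) = 1419092092$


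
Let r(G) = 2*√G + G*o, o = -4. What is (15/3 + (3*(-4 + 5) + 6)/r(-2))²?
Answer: (-2201*I + 980*√2)/(8*(-7*I + 4*√2)) ≈ 35.875 - 4.2426*I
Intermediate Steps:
r(G) = -4*G + 2*√G (r(G) = 2*√G + G*(-4) = 2*√G - 4*G = -4*G + 2*√G)
(15/3 + (3*(-4 + 5) + 6)/r(-2))² = (15/3 + (3*(-4 + 5) + 6)/(-4*(-2) + 2*√(-2)))² = (15*(⅓) + (3*1 + 6)/(8 + 2*(I*√2)))² = (5 + (3 + 6)/(8 + 2*I*√2))² = (5 + 9/(8 + 2*I*√2))²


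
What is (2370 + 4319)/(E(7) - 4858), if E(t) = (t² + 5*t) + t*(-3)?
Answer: -6689/4795 ≈ -1.3950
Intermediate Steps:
E(t) = t² + 2*t (E(t) = (t² + 5*t) - 3*t = t² + 2*t)
(2370 + 4319)/(E(7) - 4858) = (2370 + 4319)/(7*(2 + 7) - 4858) = 6689/(7*9 - 4858) = 6689/(63 - 4858) = 6689/(-4795) = 6689*(-1/4795) = -6689/4795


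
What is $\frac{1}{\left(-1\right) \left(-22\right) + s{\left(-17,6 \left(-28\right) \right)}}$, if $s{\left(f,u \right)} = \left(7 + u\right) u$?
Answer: $\frac{1}{27070} \approx 3.6941 \cdot 10^{-5}$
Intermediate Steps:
$s{\left(f,u \right)} = u \left(7 + u\right)$
$\frac{1}{\left(-1\right) \left(-22\right) + s{\left(-17,6 \left(-28\right) \right)}} = \frac{1}{\left(-1\right) \left(-22\right) + 6 \left(-28\right) \left(7 + 6 \left(-28\right)\right)} = \frac{1}{22 - 168 \left(7 - 168\right)} = \frac{1}{22 - -27048} = \frac{1}{22 + 27048} = \frac{1}{27070}$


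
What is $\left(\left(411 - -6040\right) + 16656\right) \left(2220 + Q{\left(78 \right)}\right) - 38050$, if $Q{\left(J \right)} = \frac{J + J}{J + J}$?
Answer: $51282597$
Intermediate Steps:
$Q{\left(J \right)} = 1$ ($Q{\left(J \right)} = \frac{2 J}{2 J} = 2 J \frac{1}{2 J} = 1$)
$\left(\left(411 - -6040\right) + 16656\right) \left(2220 + Q{\left(78 \right)}\right) - 38050 = \left(\left(411 - -6040\right) + 16656\right) \left(2220 + 1\right) - 38050 = \left(\left(411 + 6040\right) + 16656\right) 2221 - 38050 = \left(6451 + 16656\right) 2221 - 38050 = 23107 \cdot 2221 - 38050 = 51320647 - 38050 = 51282597$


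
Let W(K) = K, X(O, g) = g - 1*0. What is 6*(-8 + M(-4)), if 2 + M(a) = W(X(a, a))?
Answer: -84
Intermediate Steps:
X(O, g) = g (X(O, g) = g + 0 = g)
M(a) = -2 + a
6*(-8 + M(-4)) = 6*(-8 + (-2 - 4)) = 6*(-8 - 6) = 6*(-14) = -84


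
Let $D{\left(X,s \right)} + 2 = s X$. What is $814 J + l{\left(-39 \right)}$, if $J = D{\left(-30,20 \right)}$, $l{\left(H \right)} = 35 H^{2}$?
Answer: $-436793$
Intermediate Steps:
$D{\left(X,s \right)} = -2 + X s$ ($D{\left(X,s \right)} = -2 + s X = -2 + X s$)
$J = -602$ ($J = -2 - 600 = -602$)
$814 J + l{\left(-39 \right)} = 814 \left(-602\right) + 35 \left(-39\right)^{2} = -490028 + 35 \cdot 1521 = -490028 + 53235 = -436793$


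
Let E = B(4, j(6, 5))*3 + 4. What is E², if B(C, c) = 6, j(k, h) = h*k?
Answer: 484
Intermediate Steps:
E = 22 (E = 6*3 + 4 = 18 + 4 = 22)
E² = 22² = 484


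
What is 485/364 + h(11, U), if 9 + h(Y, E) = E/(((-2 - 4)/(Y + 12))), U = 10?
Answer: -50233/1092 ≈ -46.001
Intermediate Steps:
h(Y, E) = -9 + E*(-2 - Y/6) (h(Y, E) = -9 + E/(((-2 - 4)/(Y + 12))) = -9 + E/((-6/(12 + Y))) = -9 + E*(-2 - Y/6))
485/364 + h(11, U) = 485/364 + (-9 - 2*10 - ⅙*10*11) = (1/364)*485 + (-9 - 20 - 55/3) = 485/364 - 142/3 = -50233/1092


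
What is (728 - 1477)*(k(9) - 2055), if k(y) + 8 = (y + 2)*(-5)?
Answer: 1586382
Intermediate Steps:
k(y) = -18 - 5*y (k(y) = -8 + (y + 2)*(-5) = -8 + (2 + y)*(-5) = -8 + (-10 - 5*y) = -18 - 5*y)
(728 - 1477)*(k(9) - 2055) = (728 - 1477)*((-18 - 5*9) - 2055) = -749*((-18 - 45) - 2055) = -749*(-63 - 2055) = -749*(-2118) = 1586382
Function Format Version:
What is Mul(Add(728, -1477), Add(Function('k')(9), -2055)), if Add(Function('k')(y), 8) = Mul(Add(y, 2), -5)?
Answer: 1586382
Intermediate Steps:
Function('k')(y) = Add(-18, Mul(-5, y)) (Function('k')(y) = Add(-8, Mul(Add(y, 2), -5)) = Add(-8, Mul(Add(2, y), -5)) = Add(-8, Add(-10, Mul(-5, y))) = Add(-18, Mul(-5, y)))
Mul(Add(728, -1477), Add(Function('k')(9), -2055)) = Mul(Add(728, -1477), Add(Add(-18, Mul(-5, 9)), -2055)) = Mul(-749, Add(Add(-18, -45), -2055)) = Mul(-749, Add(-63, -2055)) = Mul(-749, -2118) = 1586382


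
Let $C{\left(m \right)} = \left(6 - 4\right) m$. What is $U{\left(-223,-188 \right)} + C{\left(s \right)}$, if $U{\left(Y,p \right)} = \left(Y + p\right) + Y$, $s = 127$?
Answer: $-380$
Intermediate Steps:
$U{\left(Y,p \right)} = p + 2 Y$
$C{\left(m \right)} = 2 m$
$U{\left(-223,-188 \right)} + C{\left(s \right)} = \left(-188 + 2 \left(-223\right)\right) + 2 \cdot 127 = \left(-188 - 446\right) + 254 = -634 + 254 = -380$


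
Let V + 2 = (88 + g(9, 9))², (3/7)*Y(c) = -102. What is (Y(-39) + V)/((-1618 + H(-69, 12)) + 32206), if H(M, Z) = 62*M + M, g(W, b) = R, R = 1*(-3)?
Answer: 6985/26241 ≈ 0.26619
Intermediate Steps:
Y(c) = -238 (Y(c) = (7/3)*(-102) = -238)
R = -3
g(W, b) = -3
V = 7223 (V = -2 + (88 - 3)² = -2 + 85² = -2 + 7225 = 7223)
H(M, Z) = 63*M
(Y(-39) + V)/((-1618 + H(-69, 12)) + 32206) = (-238 + 7223)/((-1618 + 63*(-69)) + 32206) = 6985/((-1618 - 4347) + 32206) = 6985/(-5965 + 32206) = 6985/26241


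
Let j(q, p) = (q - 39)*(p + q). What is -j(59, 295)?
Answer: -7080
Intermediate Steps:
j(q, p) = (-39 + q)*(p + q)
-j(59, 295) = -(59² - 39*295 - 39*59 + 295*59) = -(3481 - 11505 - 2301 + 17405) = -1*7080 = -7080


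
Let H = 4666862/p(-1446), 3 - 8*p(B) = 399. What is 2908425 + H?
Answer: 278600351/99 ≈ 2.8141e+6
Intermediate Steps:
p(B) = -99/2 (p(B) = 3/8 - 1/8*399 = 3/8 - 399/8 = -99/2)
H = -9333724/99 (H = 4666862/(-99/2) = 4666862*(-2/99) = -9333724/99 ≈ -94280.)
2908425 + H = 2908425 - 9333724/99 = 278600351/99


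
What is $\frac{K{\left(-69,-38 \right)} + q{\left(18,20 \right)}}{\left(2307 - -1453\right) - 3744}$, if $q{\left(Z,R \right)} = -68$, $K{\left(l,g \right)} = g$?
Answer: $- \frac{53}{8} \approx -6.625$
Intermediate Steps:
$\frac{K{\left(-69,-38 \right)} + q{\left(18,20 \right)}}{\left(2307 - -1453\right) - 3744} = \frac{-38 - 68}{\left(2307 - -1453\right) - 3744} = - \frac{106}{\left(2307 + 1453\right) - 3744} = - \frac{106}{3760 - 3744} = - \frac{106}{16} = \left(-106\right) \frac{1}{16} = - \frac{53}{8}$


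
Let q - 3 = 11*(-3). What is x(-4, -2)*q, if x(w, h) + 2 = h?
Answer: 120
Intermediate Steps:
x(w, h) = -2 + h
q = -30 (q = 3 + 11*(-3) = 3 - 33 = -30)
x(-4, -2)*q = (-2 - 2)*(-30) = -4*(-30) = 120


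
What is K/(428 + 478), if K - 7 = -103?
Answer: -16/151 ≈ -0.10596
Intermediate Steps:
K = -96 (K = 7 - 103 = -96)
K/(428 + 478) = -96/(428 + 478) = -96/906 = -96*1/906 = -16/151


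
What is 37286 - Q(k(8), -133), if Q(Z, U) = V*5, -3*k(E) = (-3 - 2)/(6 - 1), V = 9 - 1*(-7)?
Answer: 37206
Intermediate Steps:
V = 16 (V = 9 + 7 = 16)
k(E) = ⅓ (k(E) = -(-3 - 2)/(3*(6 - 1)) = -(-5)/(3*5) = -⅓*(-1) = ⅓)
Q(Z, U) = 80 (Q(Z, U) = 16*5 = 80)
37286 - Q(k(8), -133) = 37286 - 1*80 = 37286 - 80 = 37206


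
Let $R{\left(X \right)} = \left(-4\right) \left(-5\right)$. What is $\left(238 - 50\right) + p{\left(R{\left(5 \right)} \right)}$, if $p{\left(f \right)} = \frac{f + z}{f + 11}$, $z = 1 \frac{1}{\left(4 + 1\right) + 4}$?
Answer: $\frac{52633}{279} \approx 188.65$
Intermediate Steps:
$R{\left(X \right)} = 20$
$z = \frac{1}{9}$ ($z = 1 \frac{1}{5 + 4} = 1 \cdot \frac{1}{9} = \frac{1}{9} \approx 0.11111$)
$p{\left(f \right)} = \frac{\frac{1}{9} + f}{11 + f}$ ($p{\left(f \right)} = \frac{f + \frac{1}{9}}{f + 11} = \frac{\frac{1}{9} + f}{11 + f}$)
$\left(238 - 50\right) + p{\left(R{\left(5 \right)} \right)} = \left(238 - 50\right) + \frac{\frac{1}{9} + 20}{11 + 20} = 188 + \frac{1}{31} \cdot \frac{181}{9} = 188 + \frac{181}{279} = \frac{52633}{279}$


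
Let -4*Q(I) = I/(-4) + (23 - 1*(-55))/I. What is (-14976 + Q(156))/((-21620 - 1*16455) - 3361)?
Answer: 119731/331488 ≈ 0.36119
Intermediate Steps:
Q(I) = -39/(2*I) + I/16 (Q(I) = -(I/(-4) + (23 - 1*(-55))/I)/4 = -(I*(-¼) + (23 + 55)/I)/4 = -(-I/4 + 78/I)/4 = -(78/I - I/4)/4 = -39/(2*I) + I/16)
(-14976 + Q(156))/((-21620 - 1*16455) - 3361) = (-14976 + (1/16)*(-312 + 156²)/156)/((-21620 - 1*16455) - 3361) = (-14976 + (1/16)*(1/156)*(-312 + 24336))/((-21620 - 16455) - 3361) = (-14976 + (1/16)*(1/156)*24024)/(-38075 - 3361) = (-14976 + 77/8)/(-41436) = -119731/8*(-1/41436) = 119731/331488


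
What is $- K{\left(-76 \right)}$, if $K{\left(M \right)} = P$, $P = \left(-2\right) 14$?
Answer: $28$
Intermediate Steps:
$P = -28$
$K{\left(M \right)} = -28$
$- K{\left(-76 \right)} = \left(-1\right) \left(-28\right) = 28$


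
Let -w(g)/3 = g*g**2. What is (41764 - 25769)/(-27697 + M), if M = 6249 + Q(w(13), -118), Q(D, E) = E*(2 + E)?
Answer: -3199/1552 ≈ -2.0612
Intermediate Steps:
w(g) = -3*g**3 (w(g) = -3*g*g**2 = -3*g**3)
M = 19937 (M = 6249 - 118*(2 - 118) = 6249 - 118*(-116) = 6249 + 13688 = 19937)
(41764 - 25769)/(-27697 + M) = (41764 - 25769)/(-27697 + 19937) = 15995/(-7760) = 15995*(-1/7760) = -3199/1552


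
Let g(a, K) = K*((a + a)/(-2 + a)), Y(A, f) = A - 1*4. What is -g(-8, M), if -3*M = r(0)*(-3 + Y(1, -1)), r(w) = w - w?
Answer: 0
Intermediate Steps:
Y(A, f) = -4 + A (Y(A, f) = A - 4 = -4 + A)
r(w) = 0
M = 0 (M = -0*(-3 + (-4 + 1)) = -0*(-3 - 3) = -0*(-6) = -⅓*0 = 0)
g(a, K) = 2*K*a/(-2 + a) (g(a, K) = K*((2*a)/(-2 + a)) = K*(2*a/(-2 + a)) = 2*K*a/(-2 + a))
-g(-8, M) = -2*0*(-8)/(-2 - 8) = -2*0*(-8)/(-10) = -2*0*(-8)*(-1)/10 = -1*0 = 0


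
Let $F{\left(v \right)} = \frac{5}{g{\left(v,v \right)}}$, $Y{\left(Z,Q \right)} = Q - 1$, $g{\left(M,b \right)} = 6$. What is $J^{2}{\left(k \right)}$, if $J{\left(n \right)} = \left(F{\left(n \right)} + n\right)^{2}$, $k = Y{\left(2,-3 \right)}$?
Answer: $\frac{130321}{1296} \approx 100.56$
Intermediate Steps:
$Y{\left(Z,Q \right)} = -1 + Q$ ($Y{\left(Z,Q \right)} = Q - 1 = -1 + Q$)
$k = -4$ ($k = -1 - 3 = -4$)
$F{\left(v \right)} = \frac{5}{6}$
$J{\left(n \right)} = \left(\frac{5}{6} + n\right)^{2}$
$J^{2}{\left(k \right)} = \left(\frac{\left(5 + 6 \left(-4\right)\right)^{2}}{36}\right)^{2} = \left(\frac{\left(5 - 24\right)^{2}}{36}\right)^{2} = \left(\frac{\left(-19\right)^{2}}{36}\right)^{2} = \left(\frac{1}{36} \cdot 361\right)^{2} = \left(\frac{361}{36}\right)^{2} = \frac{130321}{1296}$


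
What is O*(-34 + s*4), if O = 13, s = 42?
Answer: 1742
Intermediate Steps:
O*(-34 + s*4) = 13*(-34 + 42*4) = 13*(-34 + 168) = 13*134 = 1742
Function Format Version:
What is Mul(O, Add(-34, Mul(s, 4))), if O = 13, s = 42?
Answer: 1742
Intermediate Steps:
Mul(O, Add(-34, Mul(s, 4))) = Mul(13, Add(-34, Mul(42, 4))) = Mul(13, Add(-34, 168)) = Mul(13, 134) = 1742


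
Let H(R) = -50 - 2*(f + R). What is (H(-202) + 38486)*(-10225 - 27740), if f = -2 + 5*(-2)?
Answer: -1475471760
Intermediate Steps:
f = -12 (f = -2 - 10 = -12)
H(R) = -26 - 2*R (H(R) = -50 - 2*(-12 + R) = -50 - (-24 + 2*R) = -50 + (24 - 2*R) = -26 - 2*R)
(H(-202) + 38486)*(-10225 - 27740) = ((-26 - 2*(-202)) + 38486)*(-10225 - 27740) = ((-26 + 404) + 38486)*(-37965) = (378 + 38486)*(-37965) = 38864*(-37965) = -1475471760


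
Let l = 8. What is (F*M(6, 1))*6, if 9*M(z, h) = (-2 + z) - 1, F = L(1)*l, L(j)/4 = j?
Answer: 64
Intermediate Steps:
L(j) = 4*j
F = 32 (F = (4*1)*8 = 4*8 = 32)
M(z, h) = -⅓ + z/9 (M(z, h) = ((-2 + z) - 1)/9 = (-3 + z)/9 = -⅓ + z/9)
(F*M(6, 1))*6 = (32*(-⅓ + (⅑)*6))*6 = (32*(-⅓ + ⅔))*6 = (32*(⅓))*6 = (32/3)*6 = 64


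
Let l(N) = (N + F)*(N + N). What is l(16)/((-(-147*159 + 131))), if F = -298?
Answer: -4512/11621 ≈ -0.38826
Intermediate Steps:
l(N) = 2*N*(-298 + N) (l(N) = (N - 298)*(N + N) = (-298 + N)*(2*N) = 2*N*(-298 + N))
l(16)/((-(-147*159 + 131))) = (2*16*(-298 + 16))/((-(-147*159 + 131))) = (2*16*(-282))/((-(-23373 + 131))) = -9024/((-1*(-23242))) = -9024/23242 = -9024*1/23242 = -4512/11621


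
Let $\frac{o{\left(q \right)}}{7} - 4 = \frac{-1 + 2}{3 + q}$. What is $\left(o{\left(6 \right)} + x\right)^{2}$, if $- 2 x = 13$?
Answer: $\frac{160801}{324} \approx 496.3$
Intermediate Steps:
$x = - \frac{13}{2}$ ($x = \left(- \frac{1}{2}\right) 13 = - \frac{13}{2} \approx -6.5$)
$o{\left(q \right)} = 28 + \frac{7}{3 + q}$ ($o{\left(q \right)} = 28 + 7 \frac{-1 + 2}{3 + q} = 28 + 7 \cdot 1 \frac{1}{3 + q} = 28 + \frac{7}{3 + q}$)
$\left(o{\left(6 \right)} + x\right)^{2} = \left(\frac{7 \left(13 + 4 \cdot 6\right)}{3 + 6} - \frac{13}{2}\right)^{2} = \left(\frac{7 \left(13 + 24\right)}{9} - \frac{13}{2}\right)^{2} = \left(7 \cdot \frac{1}{9} \cdot 37 - \frac{13}{2}\right)^{2} = \left(\frac{259}{9} - \frac{13}{2}\right)^{2} = \left(\frac{401}{18}\right)^{2} = \frac{160801}{324}$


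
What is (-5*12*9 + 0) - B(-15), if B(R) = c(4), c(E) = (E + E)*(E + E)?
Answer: -604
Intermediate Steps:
c(E) = 4*E² (c(E) = (2*E)*(2*E) = 4*E²)
B(R) = 64 (B(R) = 4*4² = 4*16 = 64)
(-5*12*9 + 0) - B(-15) = (-5*12*9 + 0) - 1*64 = (-60*9 + 0) - 64 = (-540 + 0) - 64 = -540 - 64 = -604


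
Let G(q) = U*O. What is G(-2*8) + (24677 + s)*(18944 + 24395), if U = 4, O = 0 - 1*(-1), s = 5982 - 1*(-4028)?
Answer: 1503299897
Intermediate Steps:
s = 10010 (s = 5982 + 4028 = 10010)
O = 1 (O = 0 + 1 = 1)
G(q) = 4 (G(q) = 4*1 = 4)
G(-2*8) + (24677 + s)*(18944 + 24395) = 4 + (24677 + 10010)*(18944 + 24395) = 4 + 34687*43339 = 4 + 1503299893 = 1503299897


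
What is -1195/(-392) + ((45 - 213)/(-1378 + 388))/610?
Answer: 60143863/19727400 ≈ 3.0487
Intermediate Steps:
-1195/(-392) + ((45 - 213)/(-1378 + 388))/610 = -1195*(-1/392) - 168/(-990)*(1/610) = 1195/392 - 168*(-1/990)*(1/610) = 1195/392 + (28/165)*(1/610) = 1195/392 + 14/50325 = 60143863/19727400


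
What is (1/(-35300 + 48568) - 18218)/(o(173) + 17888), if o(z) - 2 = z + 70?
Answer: -241716423/240588644 ≈ -1.0047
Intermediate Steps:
o(z) = 72 + z (o(z) = 2 + (z + 70) = 2 + (70 + z) = 72 + z)
(1/(-35300 + 48568) - 18218)/(o(173) + 17888) = (1/(-35300 + 48568) - 18218)/((72 + 173) + 17888) = (1/13268 - 18218)/(245 + 17888) = (1/13268 - 18218)/18133 = -241716423/13268*1/18133 = -241716423/240588644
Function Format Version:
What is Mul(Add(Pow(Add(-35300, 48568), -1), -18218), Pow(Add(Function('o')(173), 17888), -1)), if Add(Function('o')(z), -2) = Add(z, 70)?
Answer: Rational(-241716423, 240588644) ≈ -1.0047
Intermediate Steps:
Function('o')(z) = Add(72, z) (Function('o')(z) = Add(2, Add(z, 70)) = Add(2, Add(70, z)) = Add(72, z))
Mul(Add(Pow(Add(-35300, 48568), -1), -18218), Pow(Add(Function('o')(173), 17888), -1)) = Mul(Add(Pow(Add(-35300, 48568), -1), -18218), Pow(Add(Add(72, 173), 17888), -1)) = Mul(Add(Pow(13268, -1), -18218), Pow(Add(245, 17888), -1)) = Mul(Add(Rational(1, 13268), -18218), Pow(18133, -1)) = Mul(Rational(-241716423, 13268), Rational(1, 18133)) = Rational(-241716423, 240588644)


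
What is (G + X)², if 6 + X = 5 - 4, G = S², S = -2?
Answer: 1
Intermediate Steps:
G = 4 (G = (-2)² = 4)
X = -5 (X = -6 + (5 - 4) = -6 + 1 = -5)
(G + X)² = (4 - 5)² = (-1)² = 1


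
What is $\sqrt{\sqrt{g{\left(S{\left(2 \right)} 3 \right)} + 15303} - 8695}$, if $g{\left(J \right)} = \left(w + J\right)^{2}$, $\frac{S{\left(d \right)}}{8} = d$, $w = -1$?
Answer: $\sqrt{-8695 + 2 \sqrt{4378}} \approx 92.535 i$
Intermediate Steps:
$S{\left(d \right)} = 8 d$
$g{\left(J \right)} = \left(-1 + J\right)^{2}$
$\sqrt{\sqrt{g{\left(S{\left(2 \right)} 3 \right)} + 15303} - 8695} = \sqrt{\sqrt{\left(-1 + 8 \cdot 2 \cdot 3\right)^{2} + 15303} - 8695} = \sqrt{\sqrt{\left(-1 + 16 \cdot 3\right)^{2} + 15303} - 8695} = \sqrt{\sqrt{\left(-1 + 48\right)^{2} + 15303} - 8695} = \sqrt{\sqrt{47^{2} + 15303} - 8695} = \sqrt{\sqrt{2209 + 15303} - 8695} = \sqrt{\sqrt{17512} - 8695} = \sqrt{2 \sqrt{4378} - 8695} = \sqrt{-8695 + 2 \sqrt{4378}}$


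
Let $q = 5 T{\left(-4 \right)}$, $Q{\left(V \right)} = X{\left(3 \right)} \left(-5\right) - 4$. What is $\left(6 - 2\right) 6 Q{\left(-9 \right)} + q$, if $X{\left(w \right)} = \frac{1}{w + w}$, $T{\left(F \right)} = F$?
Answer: $-136$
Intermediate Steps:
$X{\left(w \right)} = \frac{1}{2 w}$
$Q{\left(V \right)} = - \frac{29}{6}$ ($Q{\left(V \right)} = \frac{1}{2 \cdot 3} \left(-5\right) - 4 = \frac{1}{2} \cdot \frac{1}{3} \left(-5\right) - 4 = \frac{1}{6} \left(-5\right) - 4 = - \frac{5}{6} - 4 = - \frac{29}{6}$)
$q = -20$ ($q = 5 \left(-4\right) = -20$)
$\left(6 - 2\right) 6 Q{\left(-9 \right)} + q = \left(6 - 2\right) 6 \left(- \frac{29}{6}\right) - 20 = 4 \cdot 6 \left(- \frac{29}{6}\right) - 20 = 24 \left(- \frac{29}{6}\right) - 20 = -116 - 20 = -136$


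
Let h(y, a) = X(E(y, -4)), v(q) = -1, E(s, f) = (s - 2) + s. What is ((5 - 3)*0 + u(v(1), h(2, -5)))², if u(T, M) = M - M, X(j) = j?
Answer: 0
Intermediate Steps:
E(s, f) = -2 + 2*s (E(s, f) = (-2 + s) + s = -2 + 2*s)
h(y, a) = -2 + 2*y
u(T, M) = 0
((5 - 3)*0 + u(v(1), h(2, -5)))² = ((5 - 3)*0 + 0)² = (2*0 + 0)² = (0 + 0)² = 0² = 0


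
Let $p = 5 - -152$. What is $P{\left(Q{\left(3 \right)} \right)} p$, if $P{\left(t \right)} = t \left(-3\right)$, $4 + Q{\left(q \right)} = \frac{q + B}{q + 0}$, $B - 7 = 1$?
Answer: $157$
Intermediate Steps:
$B = 8$ ($B = 7 + 1 = 8$)
$Q{\left(q \right)} = -4 + \frac{8 + q}{q}$ ($Q{\left(q \right)} = -4 + \frac{q + 8}{q + 0} = -4 + \frac{8 + q}{q}$)
$P{\left(t \right)} = - 3 t$
$p = 157$ ($p = 5 + 152 = 157$)
$P{\left(Q{\left(3 \right)} \right)} p = - 3 \left(-3 + \frac{8}{3}\right) 157 = \left(-3\right) \left(- \frac{1}{3}\right) 157 = 1 \cdot 157 = 157$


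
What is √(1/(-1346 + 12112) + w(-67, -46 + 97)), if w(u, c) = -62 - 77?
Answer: I*√16111028318/10766 ≈ 11.79*I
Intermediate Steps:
w(u, c) = -139
√(1/(-1346 + 12112) + w(-67, -46 + 97)) = √(1/(-1346 + 12112) - 139) = √(1/10766 - 139) = √(-1496473/10766) = I*√16111028318/10766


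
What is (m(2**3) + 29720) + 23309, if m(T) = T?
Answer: 53037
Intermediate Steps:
(m(2**3) + 29720) + 23309 = (2**3 + 29720) + 23309 = (8 + 29720) + 23309 = 29728 + 23309 = 53037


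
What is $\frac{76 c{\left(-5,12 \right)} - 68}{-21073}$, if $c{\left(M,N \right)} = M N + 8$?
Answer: $\frac{4020}{21073} \approx 0.19077$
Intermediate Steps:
$c{\left(M,N \right)} = 8 + M N$
$\frac{76 c{\left(-5,12 \right)} - 68}{-21073} = \frac{76 \left(8 - 60\right) - 68}{-21073} = \left(76 \left(8 - 60\right) - 68\right) \left(- \frac{1}{21073}\right) = \left(76 \left(-52\right) - 68\right) \left(- \frac{1}{21073}\right) = \left(-3952 - 68\right) \left(- \frac{1}{21073}\right) = \left(-4020\right) \left(- \frac{1}{21073}\right) = \frac{4020}{21073}$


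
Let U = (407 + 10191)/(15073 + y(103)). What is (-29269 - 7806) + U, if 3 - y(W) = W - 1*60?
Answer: -557337877/15033 ≈ -37074.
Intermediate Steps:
y(W) = 63 - W (y(W) = 3 - (W - 1*60) = 3 - (W - 60) = 3 - (-60 + W) = 3 + (60 - W) = 63 - W)
U = 10598/15033 (U = (407 + 10191)/(15073 + (63 - 1*103)) = 10598/(15073 + (63 - 103)) = 10598/(15073 - 40) = 10598/15033 ≈ 0.70498)
(-29269 - 7806) + U = (-29269 - 7806) + 10598/15033 = -37075 + 10598/15033 = -557337877/15033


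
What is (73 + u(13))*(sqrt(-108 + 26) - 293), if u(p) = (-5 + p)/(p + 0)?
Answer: -280401/13 + 957*I*sqrt(82)/13 ≈ -21569.0 + 666.62*I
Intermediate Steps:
u(p) = (-5 + p)/p
(73 + u(13))*(sqrt(-108 + 26) - 293) = (73 + (-5 + 13)/13)*(sqrt(-108 + 26) - 293) = (73 + (1/13)*8)*(sqrt(-82) - 293) = (73 + 8/13)*(I*sqrt(82) - 293) = 957*(-293 + I*sqrt(82))/13 = -280401/13 + 957*I*sqrt(82)/13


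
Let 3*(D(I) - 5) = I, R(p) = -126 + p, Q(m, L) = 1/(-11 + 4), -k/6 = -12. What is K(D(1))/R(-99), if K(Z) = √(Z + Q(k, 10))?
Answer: -√2289/4725 ≈ -0.010126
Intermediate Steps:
k = 72 (k = -6*(-12) = 72)
Q(m, L) = -⅐ (Q(m, L) = 1/(-7) = -⅐)
D(I) = 5 + I/3
K(Z) = √(-⅐ + Z) (K(Z) = √(Z - ⅐) = √(-⅐ + Z))
K(D(1))/R(-99) = (√(-7 + 49*(5 + (⅓)*1))/7)/(-126 - 99) = (√(-7 + 49*(5 + ⅓))/7)/(-225) = (√(-7 + 49*(16/3))/7)*(-1/225) = (√(-7 + 784/3)/7)*(-1/225) = (√(763/3)/7)*(-1/225) = ((√2289/3)/7)*(-1/225) = (√2289/21)*(-1/225) = -√2289/4725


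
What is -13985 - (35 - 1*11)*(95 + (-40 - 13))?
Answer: -14993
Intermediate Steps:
-13985 - (35 - 1*11)*(95 + (-40 - 13)) = -13985 - (35 - 11)*(95 - 53) = -13985 - 24*42 = -13985 - 1*1008 = -13985 - 1008 = -14993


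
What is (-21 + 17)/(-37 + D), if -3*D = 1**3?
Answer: 3/28 ≈ 0.10714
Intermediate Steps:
D = -1/3 (D = -1/3*1**3 = -1/3*1 = -1/3 ≈ -0.33333)
(-21 + 17)/(-37 + D) = (-21 + 17)/(-37 - 1/3) = -4/(-112/3) = -4*(-3/112) = 3/28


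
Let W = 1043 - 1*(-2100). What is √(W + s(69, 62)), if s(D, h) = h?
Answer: √3205 ≈ 56.613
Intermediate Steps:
W = 3143 (W = 1043 + 2100 = 3143)
√(W + s(69, 62)) = √(3143 + 62) = √3205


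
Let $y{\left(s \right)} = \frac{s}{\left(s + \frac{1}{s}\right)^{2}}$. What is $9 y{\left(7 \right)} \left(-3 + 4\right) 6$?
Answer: $\frac{9261}{1250} \approx 7.4088$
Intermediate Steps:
$y{\left(s \right)} = \frac{s}{\left(s + \frac{1}{s}\right)^{2}}$
$9 y{\left(7 \right)} \left(-3 + 4\right) 6 = 9 \frac{7^{3}}{\left(1 + 7^{2}\right)^{2}} \left(-3 + 4\right) 6 = 9 \frac{343}{\left(1 + 49\right)^{2}} \cdot 1 \cdot 6 = 9 \cdot \frac{343}{2500} \cdot 6 = \frac{3087}{2500} \cdot 6 = \frac{9261}{1250}$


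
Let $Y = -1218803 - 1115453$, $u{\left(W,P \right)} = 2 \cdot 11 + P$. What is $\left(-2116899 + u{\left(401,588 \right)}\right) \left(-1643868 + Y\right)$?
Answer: $8418860061836$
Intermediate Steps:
$u{\left(W,P \right)} = 22 + P$
$Y = -2334256$
$\left(-2116899 + u{\left(401,588 \right)}\right) \left(-1643868 + Y\right) = \left(-2116899 + \left(22 + 588\right)\right) \left(-1643868 - 2334256\right) = \left(-2116899 + 610\right) \left(-3978124\right) = \left(-2116289\right) \left(-3978124\right) = 8418860061836$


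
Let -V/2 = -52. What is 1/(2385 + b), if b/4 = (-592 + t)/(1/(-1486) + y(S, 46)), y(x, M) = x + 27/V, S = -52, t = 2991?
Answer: 3998135/8794049863 ≈ 0.00045464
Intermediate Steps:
V = 104 (V = -2*(-52) = 104)
y(x, M) = 27/104 + x (y(x, M) = x + 27/104 = 27/104 + x)
b = -741502112/3998135 (b = 4*((-592 + 2991)/(1/(-1486) + (27/104 - 52))) = 4*(2399/(-1/1486 - 5381/104)) = 4*(2399/(-3998135/77272)) = 4*(2399*(-77272/3998135)) = 4*(-185375528/3998135) = -741502112/3998135 ≈ -185.46)
1/(2385 + b) = 1/(2385 - 741502112/3998135) = 1/(8794049863/3998135) = 3998135/8794049863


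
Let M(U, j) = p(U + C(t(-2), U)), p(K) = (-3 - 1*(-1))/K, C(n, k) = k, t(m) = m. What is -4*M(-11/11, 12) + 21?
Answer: 17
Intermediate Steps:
p(K) = -2/K (p(K) = (-3 + 1)/K = -2/K)
M(U, j) = -1/U (M(U, j) = -2/(U + U) = -2*1/(2*U) = -1/U)
-4*M(-11/11, 12) + 21 = -(-4)/((-11/11)) + 21 = -(-4)/((-11*1/11)) + 21 = -(-4)/(-1) + 21 = -(-4)*(-1) + 21 = -4*1 + 21 = -4 + 21 = 17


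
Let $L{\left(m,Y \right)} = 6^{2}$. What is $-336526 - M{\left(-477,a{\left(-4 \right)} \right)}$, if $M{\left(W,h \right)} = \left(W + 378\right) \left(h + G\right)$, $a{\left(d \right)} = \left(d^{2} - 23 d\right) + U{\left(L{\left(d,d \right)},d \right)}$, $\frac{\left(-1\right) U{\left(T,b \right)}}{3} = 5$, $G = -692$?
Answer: $-395827$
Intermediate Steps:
$L{\left(m,Y \right)} = 36$
$U{\left(T,b \right)} = -15$ ($U{\left(T,b \right)} = \left(-3\right) 5 = -15$)
$a{\left(d \right)} = -15 + d^{2} - 23 d$ ($a{\left(d \right)} = \left(d^{2} - 23 d\right) - 15 = -15 + d^{2} - 23 d$)
$M{\left(W,h \right)} = \left(-692 + h\right) \left(378 + W\right)$ ($M{\left(W,h \right)} = \left(W + 378\right) \left(h - 692\right) = \left(378 + W\right) \left(-692 + h\right) = \left(-692 + h\right) \left(378 + W\right)$)
$-336526 - M{\left(-477,a{\left(-4 \right)} \right)} = -336526 - \left(-261576 - -330084 + 378 \left(-15 + \left(-4\right)^{2} - -92\right) - 477 \left(-15 + \left(-4\right)^{2} - -92\right)\right) = -336526 - \left(-261576 + 330084 + 378 \left(-15 + 16 + 92\right) - 477 \left(-15 + 16 + 92\right)\right) = -336526 - \left(-261576 + 330084 + 378 \cdot 93 - 44361\right) = -336526 - \left(-261576 + 330084 + 35154 - 44361\right) = -336526 - 59301 = -395827$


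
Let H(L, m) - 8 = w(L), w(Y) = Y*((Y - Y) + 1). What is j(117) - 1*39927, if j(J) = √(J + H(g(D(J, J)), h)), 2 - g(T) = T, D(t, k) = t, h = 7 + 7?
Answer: -39927 + √10 ≈ -39924.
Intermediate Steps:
w(Y) = Y (w(Y) = Y*(0 + 1) = Y*1 = Y)
h = 14
g(T) = 2 - T
H(L, m) = 8 + L
j(J) = √10 (j(J) = √(J + (8 + (2 - J))) = √(J + (10 - J)) = √10)
j(117) - 1*39927 = √10 - 1*39927 = √10 - 39927 = -39927 + √10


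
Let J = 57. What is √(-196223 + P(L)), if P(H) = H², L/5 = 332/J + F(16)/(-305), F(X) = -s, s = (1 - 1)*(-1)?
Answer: I*√634772927/57 ≈ 442.01*I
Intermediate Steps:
s = 0 (s = 0*(-1) = 0)
F(X) = 0 (F(X) = -1*0 = 0)
L = 1660/57 (L = 5*(332/57 + 0/(-305)) = 5*(332*(1/57) + 0*(-1/305)) = 5*(332/57 + 0) = 5*(332/57) = 1660/57 ≈ 29.123)
√(-196223 + P(L)) = √(-196223 + (1660/57)²) = √(-196223 + 2755600/3249) = √(-634772927/3249) = I*√634772927/57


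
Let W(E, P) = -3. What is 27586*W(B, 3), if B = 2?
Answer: -82758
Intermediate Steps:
27586*W(B, 3) = 27586*(-3) = -82758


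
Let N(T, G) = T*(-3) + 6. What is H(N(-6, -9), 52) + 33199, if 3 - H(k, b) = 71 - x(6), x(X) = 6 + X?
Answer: 33143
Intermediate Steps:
N(T, G) = 6 - 3*T (N(T, G) = -3*T + 6 = 6 - 3*T)
H(k, b) = -56 (H(k, b) = 3 - (71 - (6 + 6)) = 3 - (71 - 1*12) = 3 - (71 - 12) = 3 - 1*59 = 3 - 59 = -56)
H(N(-6, -9), 52) + 33199 = -56 + 33199 = 33143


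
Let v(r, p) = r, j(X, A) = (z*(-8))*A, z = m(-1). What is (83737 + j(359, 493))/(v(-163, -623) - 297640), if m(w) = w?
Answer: -7971/27073 ≈ -0.29443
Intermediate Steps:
z = -1
j(X, A) = 8*A (j(X, A) = (-1*(-8))*A = 8*A)
(83737 + j(359, 493))/(v(-163, -623) - 297640) = (83737 + 8*493)/(-163 - 297640) = (83737 + 3944)/(-297803) = 87681*(-1/297803) = -7971/27073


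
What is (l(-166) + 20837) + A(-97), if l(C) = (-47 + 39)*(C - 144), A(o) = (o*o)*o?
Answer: -889356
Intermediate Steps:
A(o) = o³ (A(o) = o²*o = o³)
l(C) = 1152 - 8*C (l(C) = -8*(-144 + C) = 1152 - 8*C)
(l(-166) + 20837) + A(-97) = ((1152 - 8*(-166)) + 20837) + (-97)³ = ((1152 + 1328) + 20837) - 912673 = (2480 + 20837) - 912673 = 23317 - 912673 = -889356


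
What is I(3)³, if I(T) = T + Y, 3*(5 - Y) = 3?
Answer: 343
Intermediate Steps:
Y = 4 (Y = 5 - ⅓*3 = 5 - 1 = 4)
I(T) = 4 + T (I(T) = T + 4 = 4 + T)
I(3)³ = (4 + 3)³ = 7³ = 343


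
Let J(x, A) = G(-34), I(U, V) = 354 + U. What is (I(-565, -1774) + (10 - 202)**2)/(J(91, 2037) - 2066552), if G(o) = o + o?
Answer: -36653/2066620 ≈ -0.017736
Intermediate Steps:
G(o) = 2*o
J(x, A) = -68 (J(x, A) = 2*(-34) = -68)
(I(-565, -1774) + (10 - 202)**2)/(J(91, 2037) - 2066552) = ((354 - 565) + (10 - 202)**2)/(-68 - 2066552) = (-211 + (-192)**2)/(-2066620) = (-211 + 36864)*(-1/2066620) = 36653*(-1/2066620) = -36653/2066620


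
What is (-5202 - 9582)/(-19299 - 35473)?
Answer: 3696/13693 ≈ 0.26992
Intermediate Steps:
(-5202 - 9582)/(-19299 - 35473) = -14784/(-54772) = -14784*(-1/54772) = 3696/13693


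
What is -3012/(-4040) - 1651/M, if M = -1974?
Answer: 788483/498435 ≈ 1.5819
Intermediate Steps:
-3012/(-4040) - 1651/M = -3012/(-4040) - 1651/(-1974) = -3012*(-1/4040) - 1651*(-1/1974) = 753/1010 + 1651/1974 = 788483/498435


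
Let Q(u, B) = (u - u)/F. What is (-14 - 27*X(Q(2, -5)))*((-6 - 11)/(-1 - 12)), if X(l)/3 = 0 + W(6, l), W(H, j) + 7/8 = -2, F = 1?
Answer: 29767/104 ≈ 286.22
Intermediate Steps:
W(H, j) = -23/8 (W(H, j) = -7/8 - 2 = -23/8)
Q(u, B) = 0 (Q(u, B) = (u - u)/1 = 0*1 = 0)
X(l) = -69/8 (X(l) = 3*(0 - 23/8) = 3*(-23/8) = -69/8)
(-14 - 27*X(Q(2, -5)))*((-6 - 11)/(-1 - 12)) = (-14 - 27*(-69/8))*((-6 - 11)/(-1 - 12)) = (-14 + 1863/8)*(-17/(-13)) = 1751*(-17*(-1/13))/8 = (1751/8)*(17/13) = 29767/104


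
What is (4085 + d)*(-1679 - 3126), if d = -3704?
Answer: -1830705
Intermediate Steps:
(4085 + d)*(-1679 - 3126) = (4085 - 3704)*(-1679 - 3126) = 381*(-4805) = -1830705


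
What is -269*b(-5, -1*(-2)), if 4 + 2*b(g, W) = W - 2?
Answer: 538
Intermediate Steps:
b(g, W) = -3 + W/2 (b(g, W) = -2 + (W - 2)/2 = -2 + (-2 + W)/2 = -2 + (-1 + W/2) = -3 + W/2)
-269*b(-5, -1*(-2)) = -269*(-3 + (-1*(-2))/2) = -269*(-3 + (½)*2) = -269*(-3 + 1) = -269*(-2) = 538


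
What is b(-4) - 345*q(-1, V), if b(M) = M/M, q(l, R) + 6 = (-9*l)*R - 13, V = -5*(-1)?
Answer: -8969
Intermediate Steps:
V = 5
q(l, R) = -19 - 9*R*l (q(l, R) = -6 + ((-9*l)*R - 13) = -6 + (-9*R*l - 13) = -6 + (-13 - 9*R*l) = -19 - 9*R*l)
b(M) = 1
b(-4) - 345*q(-1, V) = 1 - 345*(-19 - 9*5*(-1)) = 1 - 345*(-19 + 45) = 1 - 345*26 = 1 - 8970 = -8969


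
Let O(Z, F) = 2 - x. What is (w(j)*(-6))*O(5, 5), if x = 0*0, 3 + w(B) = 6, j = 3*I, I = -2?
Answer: -36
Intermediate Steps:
j = -6 (j = 3*(-2) = -6)
w(B) = 3 (w(B) = -3 + 6 = 3)
x = 0
O(Z, F) = 2 (O(Z, F) = 2 - 1*0 = 2 + 0 = 2)
(w(j)*(-6))*O(5, 5) = (3*(-6))*2 = -18*2 = -36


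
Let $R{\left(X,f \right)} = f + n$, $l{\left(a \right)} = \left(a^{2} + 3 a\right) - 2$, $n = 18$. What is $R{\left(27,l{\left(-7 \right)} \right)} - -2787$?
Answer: $2831$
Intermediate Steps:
$l{\left(a \right)} = -2 + a^{2} + 3 a$
$R{\left(X,f \right)} = 18 + f$ ($R{\left(X,f \right)} = f + 18 = 18 + f$)
$R{\left(27,l{\left(-7 \right)} \right)} - -2787 = \left(18 + \left(-2 + \left(-7\right)^{2} + 3 \left(-7\right)\right)\right) - -2787 = \left(18 - -26\right) + 2787 = \left(18 + 26\right) + 2787 = 44 + 2787 = 2831$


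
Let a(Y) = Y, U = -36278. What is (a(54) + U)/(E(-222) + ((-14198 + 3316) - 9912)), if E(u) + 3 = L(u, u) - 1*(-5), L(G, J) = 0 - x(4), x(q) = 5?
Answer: 36224/20797 ≈ 1.7418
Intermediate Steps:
L(G, J) = -5 (L(G, J) = 0 - 1*5 = 0 - 5 = -5)
E(u) = -3 (E(u) = -3 + (-5 - 1*(-5)) = -3 + (-5 + 5) = -3 + 0 = -3)
(a(54) + U)/(E(-222) + ((-14198 + 3316) - 9912)) = (54 - 36278)/(-3 + ((-14198 + 3316) - 9912)) = -36224/(-3 + (-10882 - 9912)) = -36224/(-3 - 20794) = -36224/(-20797) = -36224*(-1/20797) = 36224/20797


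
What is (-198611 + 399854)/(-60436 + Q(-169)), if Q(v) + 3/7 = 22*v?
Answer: -1408701/449081 ≈ -3.1369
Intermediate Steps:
Q(v) = -3/7 + 22*v
(-198611 + 399854)/(-60436 + Q(-169)) = (-198611 + 399854)/(-60436 + (-3/7 + 22*(-169))) = 201243/(-60436 + (-3/7 - 3718)) = 201243/(-60436 - 26029/7) = 201243/(-449081/7) = 201243*(-7/449081) = -1408701/449081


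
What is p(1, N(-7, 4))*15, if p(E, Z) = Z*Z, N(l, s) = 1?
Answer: 15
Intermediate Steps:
p(E, Z) = Z²
p(1, N(-7, 4))*15 = 1²*15 = 1*15 = 15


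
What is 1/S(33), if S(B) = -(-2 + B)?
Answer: -1/31 ≈ -0.032258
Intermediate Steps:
S(B) = 2 - B
1/S(33) = 1/(2 - 1*33) = 1/(2 - 33) = 1/(-31) = -1/31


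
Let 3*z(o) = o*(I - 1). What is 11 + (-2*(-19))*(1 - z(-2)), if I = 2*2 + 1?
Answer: 451/3 ≈ 150.33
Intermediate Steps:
I = 5 (I = 4 + 1 = 5)
z(o) = 4*o/3 (z(o) = (o*(5 - 1))/3 = (o*4)/3 = (4*o)/3 = 4*o/3)
11 + (-2*(-19))*(1 - z(-2)) = 11 + (-2*(-19))*(1 - 4*(-2)/3) = 11 + 38*(1 - 1*(-8/3)) = 11 + 38*(1 + 8/3) = 11 + 38*(11/3) = 11 + 418/3 = 451/3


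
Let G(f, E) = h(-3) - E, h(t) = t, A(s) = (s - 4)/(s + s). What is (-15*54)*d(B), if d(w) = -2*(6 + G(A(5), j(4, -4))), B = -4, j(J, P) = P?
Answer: 11340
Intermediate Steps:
A(s) = (-4 + s)/(2*s) (A(s) = (-4 + s)/((2*s)) = (-4 + s)*(1/(2*s)) = (-4 + s)/(2*s))
G(f, E) = -3 - E
d(w) = -14 (d(w) = -2*(6 + (-3 - 1*(-4))) = -2*(6 + (-3 + 4)) = -2*(6 + 1) = -2*7 = -14)
(-15*54)*d(B) = -15*54*(-14) = -810*(-14) = 11340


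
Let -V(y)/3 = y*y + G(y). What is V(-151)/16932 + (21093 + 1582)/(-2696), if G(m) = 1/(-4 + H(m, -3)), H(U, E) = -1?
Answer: -236810821/19020280 ≈ -12.450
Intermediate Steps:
G(m) = -⅕ (G(m) = 1/(-4 - 1) = 1/(-5) = -⅕)
V(y) = ⅗ - 3*y² (V(y) = -3*(y*y - ⅕) = -3*(y² - ⅕) = -3*(-⅕ + y²) = ⅗ - 3*y²)
V(-151)/16932 + (21093 + 1582)/(-2696) = (⅗ - 3*(-151)²)/16932 + (21093 + 1582)/(-2696) = (⅗ - 3*22801)*(1/16932) + 22675*(-1/2696) = (⅗ - 68403)*(1/16932) - 22675/2696 = -342012/5*1/16932 - 22675/2696 = -28501/7055 - 22675/2696 = -236810821/19020280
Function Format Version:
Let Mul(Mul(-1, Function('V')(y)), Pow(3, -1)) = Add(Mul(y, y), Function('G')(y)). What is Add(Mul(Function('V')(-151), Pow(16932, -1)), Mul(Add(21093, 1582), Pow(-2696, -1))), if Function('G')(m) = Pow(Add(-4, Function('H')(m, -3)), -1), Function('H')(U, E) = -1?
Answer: Rational(-236810821, 19020280) ≈ -12.450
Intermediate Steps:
Function('G')(m) = Rational(-1, 5) (Function('G')(m) = Pow(Add(-4, -1), -1) = Pow(-5, -1) = Rational(-1, 5))
Function('V')(y) = Add(Rational(3, 5), Mul(-3, Pow(y, 2))) (Function('V')(y) = Mul(-3, Add(Mul(y, y), Rational(-1, 5))) = Mul(-3, Add(Pow(y, 2), Rational(-1, 5))) = Mul(-3, Add(Rational(-1, 5), Pow(y, 2))) = Add(Rational(3, 5), Mul(-3, Pow(y, 2))))
Add(Mul(Function('V')(-151), Pow(16932, -1)), Mul(Add(21093, 1582), Pow(-2696, -1))) = Add(Mul(Add(Rational(3, 5), Mul(-3, Pow(-151, 2))), Pow(16932, -1)), Mul(Add(21093, 1582), Pow(-2696, -1))) = Add(Mul(Add(Rational(3, 5), Mul(-3, 22801)), Rational(1, 16932)), Mul(22675, Rational(-1, 2696))) = Add(Mul(Add(Rational(3, 5), -68403), Rational(1, 16932)), Rational(-22675, 2696)) = Add(Mul(Rational(-342012, 5), Rational(1, 16932)), Rational(-22675, 2696)) = Add(Rational(-28501, 7055), Rational(-22675, 2696)) = Rational(-236810821, 19020280)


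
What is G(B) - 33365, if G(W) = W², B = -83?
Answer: -26476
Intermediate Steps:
G(B) - 33365 = (-83)² - 33365 = 6889 - 33365 = -26476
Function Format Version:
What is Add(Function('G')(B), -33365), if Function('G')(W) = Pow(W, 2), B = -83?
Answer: -26476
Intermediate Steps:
Add(Function('G')(B), -33365) = Add(Pow(-83, 2), -33365) = Add(6889, -33365) = -26476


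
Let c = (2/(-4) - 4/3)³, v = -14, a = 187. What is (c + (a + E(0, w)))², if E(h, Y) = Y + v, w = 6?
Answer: 1393752889/46656 ≈ 29873.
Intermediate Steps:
E(h, Y) = -14 + Y (E(h, Y) = Y - 14 = -14 + Y)
c = -1331/216 (c = (2*(-¼) - 4*⅓)³ = (-½ - 4/3)³ = (-11/6)³ = -1331/216 ≈ -6.1620)
(c + (a + E(0, w)))² = (-1331/216 + (187 + (-14 + 6)))² = (-1331/216 + (187 - 8))² = (-1331/216 + 179)² = (37333/216)² = 1393752889/46656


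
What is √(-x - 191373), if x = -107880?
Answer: 3*I*√9277 ≈ 288.95*I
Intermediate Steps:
√(-x - 191373) = √(-1*(-107880) - 191373) = √(107880 - 191373) = √(-83493) = 3*I*√9277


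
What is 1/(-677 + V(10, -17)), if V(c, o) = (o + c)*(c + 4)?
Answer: -1/775 ≈ -0.0012903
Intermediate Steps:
V(c, o) = (4 + c)*(c + o) (V(c, o) = (c + o)*(4 + c) = (4 + c)*(c + o))
1/(-677 + V(10, -17)) = 1/(-677 + (10² + 4*10 + 4*(-17) + 10*(-17))) = 1/(-677 + (100 + 40 - 68 - 170)) = 1/(-677 - 98) = 1/(-775) = -1/775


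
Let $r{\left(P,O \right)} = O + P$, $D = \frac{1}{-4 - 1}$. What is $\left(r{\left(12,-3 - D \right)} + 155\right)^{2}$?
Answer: $\frac{674041}{25} \approx 26962.0$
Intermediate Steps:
$D = - \frac{1}{5}$ ($D = \frac{1}{-5} = - \frac{1}{5} \approx -0.2$)
$\left(r{\left(12,-3 - D \right)} + 155\right)^{2} = \left(\left(\left(-3 - - \frac{1}{5}\right) + 12\right) + 155\right)^{2} = \left(\left(\left(-3 + \frac{1}{5}\right) + 12\right) + 155\right)^{2} = \left(\left(- \frac{14}{5} + 12\right) + 155\right)^{2} = \left(\frac{46}{5} + 155\right)^{2} = \left(\frac{821}{5}\right)^{2} = \frac{674041}{25}$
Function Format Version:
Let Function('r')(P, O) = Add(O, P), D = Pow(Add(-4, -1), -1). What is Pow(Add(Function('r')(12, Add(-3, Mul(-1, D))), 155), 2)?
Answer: Rational(674041, 25) ≈ 26962.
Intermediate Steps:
D = Rational(-1, 5) (D = Pow(-5, -1) = Rational(-1, 5) ≈ -0.20000)
Pow(Add(Function('r')(12, Add(-3, Mul(-1, D))), 155), 2) = Pow(Add(Add(Add(-3, Mul(-1, Rational(-1, 5))), 12), 155), 2) = Pow(Add(Add(Add(-3, Rational(1, 5)), 12), 155), 2) = Pow(Add(Add(Rational(-14, 5), 12), 155), 2) = Pow(Add(Rational(46, 5), 155), 2) = Pow(Rational(821, 5), 2) = Rational(674041, 25)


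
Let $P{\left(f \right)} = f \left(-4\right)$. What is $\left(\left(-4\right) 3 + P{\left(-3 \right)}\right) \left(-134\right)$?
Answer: $0$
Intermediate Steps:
$P{\left(f \right)} = - 4 f$
$\left(\left(-4\right) 3 + P{\left(-3 \right)}\right) \left(-134\right) = \left(\left(-4\right) 3 - -12\right) \left(-134\right) = \left(-12 + 12\right) \left(-134\right) = 0 \left(-134\right) = 0$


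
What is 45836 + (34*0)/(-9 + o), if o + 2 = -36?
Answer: 45836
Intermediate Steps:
o = -38 (o = -2 - 36 = -38)
45836 + (34*0)/(-9 + o) = 45836 + (34*0)/(-9 - 38) = 45836 + 0/(-47) = 45836 + 0*(-1/47) = 45836 + 0 = 45836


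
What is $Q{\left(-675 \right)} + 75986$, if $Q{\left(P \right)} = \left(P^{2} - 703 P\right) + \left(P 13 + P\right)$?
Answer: $996686$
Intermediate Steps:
$Q{\left(P \right)} = P^{2} - 689 P$ ($Q{\left(P \right)} = \left(P^{2} - 703 P\right) + \left(13 P + P\right) = \left(P^{2} - 703 P\right) + 14 P = P^{2} - 689 P$)
$Q{\left(-675 \right)} + 75986 = - 675 \left(-689 - 675\right) + 75986 = \left(-675\right) \left(-1364\right) + 75986 = 920700 + 75986 = 996686$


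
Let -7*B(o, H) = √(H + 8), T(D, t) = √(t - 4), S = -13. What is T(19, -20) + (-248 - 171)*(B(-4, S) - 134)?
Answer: 56146 + 2*I*√6 + 419*I*√5/7 ≈ 56146.0 + 138.74*I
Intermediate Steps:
T(D, t) = √(-4 + t)
B(o, H) = -√(8 + H)/7 (B(o, H) = -√(H + 8)/7 = -√(8 + H)/7)
T(19, -20) + (-248 - 171)*(B(-4, S) - 134) = √(-4 - 20) + (-248 - 171)*(-√(8 - 13)/7 - 134) = √(-24) - 419*(-I*√5/7 - 134) = 2*I*√6 - 419*(-I*√5/7 - 134) = 2*I*√6 - 419*(-134 - I*√5/7) = 2*I*√6 + (56146 + 419*I*√5/7) = 56146 + 2*I*√6 + 419*I*√5/7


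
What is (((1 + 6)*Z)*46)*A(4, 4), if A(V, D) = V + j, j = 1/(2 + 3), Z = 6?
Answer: 40572/5 ≈ 8114.4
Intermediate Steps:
j = ⅕ (j = 1/5 = ⅕ ≈ 0.20000)
A(V, D) = ⅕ + V (A(V, D) = V + ⅕ = ⅕ + V)
(((1 + 6)*Z)*46)*A(4, 4) = (((1 + 6)*6)*46)*(⅕ + 4) = ((7*6)*46)*(21/5) = (42*46)*(21/5) = 1932*(21/5) = 40572/5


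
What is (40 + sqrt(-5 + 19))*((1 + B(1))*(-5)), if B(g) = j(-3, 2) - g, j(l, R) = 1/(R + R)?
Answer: -50 - 5*sqrt(14)/4 ≈ -54.677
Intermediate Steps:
j(l, R) = 1/(2*R)
B(g) = 1/4 - g (B(g) = (1/2)/2 - g = (1/2)*(1/2) - g = 1/4 - g)
(40 + sqrt(-5 + 19))*((1 + B(1))*(-5)) = (40 + sqrt(-5 + 19))*((1 + (1/4 - 1*1))*(-5)) = (40 + sqrt(14))*((1 + (1/4 - 1))*(-5)) = (40 + sqrt(14))*((1 - 3/4)*(-5)) = (40 + sqrt(14))*((1/4)*(-5)) = (40 + sqrt(14))*(-5/4) = -50 - 5*sqrt(14)/4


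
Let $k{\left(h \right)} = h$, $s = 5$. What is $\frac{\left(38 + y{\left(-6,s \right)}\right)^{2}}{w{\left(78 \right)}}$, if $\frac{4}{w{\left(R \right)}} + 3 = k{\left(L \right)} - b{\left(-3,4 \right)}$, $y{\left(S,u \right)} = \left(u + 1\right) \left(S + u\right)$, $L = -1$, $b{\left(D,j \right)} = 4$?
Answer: $-2048$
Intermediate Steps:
$y{\left(S,u \right)} = \left(1 + u\right) \left(S + u\right)$
$w{\left(R \right)} = - \frac{1}{2}$ ($w{\left(R \right)} = \frac{4}{-3 - 5} = \frac{4}{-8} = 4 \left(- \frac{1}{8}\right) = - \frac{1}{2}$)
$\frac{\left(38 + y{\left(-6,s \right)}\right)^{2}}{w{\left(78 \right)}} = \frac{\left(38 + \left(-6 + 5 + 5^{2} - 30\right)\right)^{2}}{- \frac{1}{2}} = \left(38 + \left(-6 + 5 + 25 - 30\right)\right)^{2} \left(-2\right) = \left(38 - 6\right)^{2} \left(-2\right) = 32^{2} \left(-2\right) = 1024 \left(-2\right) = -2048$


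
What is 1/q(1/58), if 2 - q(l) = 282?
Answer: -1/280 ≈ -0.0035714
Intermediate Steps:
q(l) = -280 (q(l) = 2 - 1*282 = 2 - 282 = -280)
1/q(1/58) = 1/(-280) = -1/280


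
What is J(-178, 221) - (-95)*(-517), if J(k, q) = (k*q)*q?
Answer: -8742813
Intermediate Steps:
J(k, q) = k*q**2
J(-178, 221) - (-95)*(-517) = -178*221**2 - (-95)*(-517) = -178*48841 - 1*49115 = -8693698 - 49115 = -8742813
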